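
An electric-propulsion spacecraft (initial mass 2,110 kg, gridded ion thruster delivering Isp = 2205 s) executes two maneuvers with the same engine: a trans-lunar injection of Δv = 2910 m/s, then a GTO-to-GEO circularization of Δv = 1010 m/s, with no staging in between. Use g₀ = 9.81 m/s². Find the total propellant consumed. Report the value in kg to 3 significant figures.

total propellant consumed ≈ 350 kg

v_e = Isp · g₀ = 2205 × 9.81 = 21631.1 m/s.
After the first burn: m = 2110 × exp(−2910/21631.1) = 2110 × 0.87413 = 1,844.41 kg.
After the second burn: m = 1,844.41 × exp(−1010/21631.1) = 1,844.41 × 0.95438 = 1,760.27 kg.
Total propellant = m₀ − m_final = 2110 − 1,760.27 = 349.73 kg.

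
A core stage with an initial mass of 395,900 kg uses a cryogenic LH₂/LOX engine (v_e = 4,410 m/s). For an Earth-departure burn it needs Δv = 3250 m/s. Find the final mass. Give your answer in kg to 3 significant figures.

Rocket equation: m₀/m_f = exp(Δv / v_e) = exp(3250 / 4410.0) = exp(0.7370) = 2.0896.
m_f = m₀ / 2.0896 = 395,900 / 2.0896 = 189,462 kg.

final mass ≈ 189000 kg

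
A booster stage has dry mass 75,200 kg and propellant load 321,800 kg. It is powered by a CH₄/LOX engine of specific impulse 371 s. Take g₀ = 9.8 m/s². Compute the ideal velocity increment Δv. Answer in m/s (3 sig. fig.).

Δv ≈ 6050 m/s

v_e = Isp · g₀ = 371 × 9.8 = 3635.8 m/s.
m₀ = m_dry + m_prop = 75,200 + 321,800 = 397,000 kg.
Using Δv = v_e ln(m₀/m_f): Δv = v_e · ln(m₀/m_f) = 3635.8 × ln(5.279) = 3635.8 × 1.6638 ≈ 6049.2 m/s.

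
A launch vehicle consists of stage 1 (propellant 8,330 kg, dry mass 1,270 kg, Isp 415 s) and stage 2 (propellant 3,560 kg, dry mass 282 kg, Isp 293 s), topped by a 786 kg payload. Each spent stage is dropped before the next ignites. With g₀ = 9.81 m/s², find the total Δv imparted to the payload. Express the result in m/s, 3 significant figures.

Ignition mass of stage 1 = 8,330+1,270 + 3,560+282 + 786 = 14,228 kg.
Stage 1: m₀ = 14,228 kg, m_f = 14,228 − 8,330 = 5,898 kg; Δv = 415×9.81×ln(2.412) = 4071.2×0.8806 ≈ 3585 m/s.
Stage 2: m₀ = 4,628 kg, m_f = 4,628 − 3,560 = 1,068 kg; Δv = 293×9.81×ln(4.333) = 2874.3×1.4663 ≈ 4215 m/s.
Total Δv = 3585 + 4215 = 7800 m/s.

Δv ≈ 7800 m/s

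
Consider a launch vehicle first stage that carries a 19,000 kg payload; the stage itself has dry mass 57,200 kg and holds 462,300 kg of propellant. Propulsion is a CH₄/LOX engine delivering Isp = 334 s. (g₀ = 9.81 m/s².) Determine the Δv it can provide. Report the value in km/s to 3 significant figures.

Δv ≈ 6.41 km/s

v_e = Isp · g₀ = 334 × 9.81 = 3276.5 m/s.
m₀ = payload + dry + propellant = 19,000 + 57,200 + 462,300 = 538,500 kg.
m_f = payload + dry = 19,000 + 57,200 = 76,200 kg.
Using Δv = v_e ln(m₀/m_f): Δv = v_e · ln(m₀/m_f) = 3276.5 × ln(7.067) = 3276.5 × 1.9554 ≈ 6407.0 m/s.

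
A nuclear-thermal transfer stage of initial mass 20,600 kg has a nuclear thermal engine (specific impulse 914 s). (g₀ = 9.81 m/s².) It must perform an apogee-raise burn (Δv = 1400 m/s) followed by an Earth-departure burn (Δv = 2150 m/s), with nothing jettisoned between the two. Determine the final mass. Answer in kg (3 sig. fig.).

v_e = Isp · g₀ = 914 × 9.81 = 8966.3 m/s.
After the first burn: m = 20600 × exp(−1400/8966.3) = 20600 × 0.85544 = 17,622.1 kg.
After the second burn: m = 17,622.1 × exp(−2150/8966.3) = 17,622.1 × 0.78680 = 13,865.1 kg.

final mass ≈ 13900 kg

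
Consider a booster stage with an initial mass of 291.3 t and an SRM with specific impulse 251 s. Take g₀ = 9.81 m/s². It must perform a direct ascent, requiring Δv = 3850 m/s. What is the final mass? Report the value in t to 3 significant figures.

final mass ≈ 61.0 t

v_e = Isp · g₀ = 251 × 9.81 = 2462.3 m/s.
m₀/m_f = exp(Δv / v_e) = exp(3850 / 2462.3) = exp(1.5636) = 4.7759.
m_f = m₀ / 4.7759 = 291.3 / 4.7759 = 60.9937 t.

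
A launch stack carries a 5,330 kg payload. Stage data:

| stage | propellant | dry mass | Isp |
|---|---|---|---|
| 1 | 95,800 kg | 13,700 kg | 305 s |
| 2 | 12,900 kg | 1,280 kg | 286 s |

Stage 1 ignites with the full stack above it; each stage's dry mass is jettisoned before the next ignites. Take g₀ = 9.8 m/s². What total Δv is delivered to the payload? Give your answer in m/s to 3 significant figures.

Ignition mass of stage 1 = 95,800+13,700 + 12,900+1,280 + 5,330 = 129,010 kg.
Stage 1: m₀ = 129,010 kg, m_f = 129,010 − 95,800 = 33,210 kg; Δv = 305×9.8×ln(3.885) = 2989.0×1.3570 ≈ 4056 m/s.
Stage 2: m₀ = 19,510 kg, m_f = 19,510 − 12,900 = 6,610 kg; Δv = 286×9.8×ln(2.952) = 2802.8×1.0823 ≈ 3034 m/s.
Total Δv = 4056 + 3034 = 7090 m/s.

Δv ≈ 7090 m/s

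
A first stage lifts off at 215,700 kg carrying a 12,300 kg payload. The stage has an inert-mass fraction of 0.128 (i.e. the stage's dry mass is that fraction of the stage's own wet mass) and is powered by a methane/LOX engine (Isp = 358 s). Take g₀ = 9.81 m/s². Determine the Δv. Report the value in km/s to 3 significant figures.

Δv ≈ 6.07 km/s

Stage wet mass = m₀ − payload = 215,700 − 12,300 = 203,400 kg.
Stage dry mass = ε × stage wet mass = 0.128 × 203,400 = 26,035.2 kg.
Burnout mass m_f = stage dry + payload = 26,035.2 + 12,300 = 38,335.2 kg.
v_e = Isp · g₀ = 358 × 9.81 = 3512.0 m/s.
By the Tsiolkovsky rocket equation, Δv = v_e · ln(215,700/38,335.2) = 3512.0 × ln(5.627) = 3512.0 × 1.7275 ≈ 6067 m/s.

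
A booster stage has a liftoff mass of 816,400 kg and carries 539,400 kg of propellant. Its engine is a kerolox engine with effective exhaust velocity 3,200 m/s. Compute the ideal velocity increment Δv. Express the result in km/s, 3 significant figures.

m_f = m₀ − m_prop = 816,400 − 539,400 = 277,000 kg.
Δv = v_e · ln(m₀/m_f) = 3200.0 × ln(2.947) = 3200.0 × 1.0809 ≈ 3458.8 m/s.

Δv ≈ 3.46 km/s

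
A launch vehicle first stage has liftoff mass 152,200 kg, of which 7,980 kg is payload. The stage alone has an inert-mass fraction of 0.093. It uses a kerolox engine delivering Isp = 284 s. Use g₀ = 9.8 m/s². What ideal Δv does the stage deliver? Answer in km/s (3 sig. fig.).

Stage wet mass = m₀ − payload = 152,200 − 7,980 = 144,220 kg.
Stage dry mass = ε × stage wet mass = 0.093 × 144,220 = 13,412.5 kg.
Burnout mass m_f = stage dry + payload = 13,412.5 + 7,980 = 21,392.5 kg.
v_e = Isp · g₀ = 284 × 9.8 = 2783.2 m/s.
From the ideal rocket equation, Δv = v_e · ln(152,200/21,392.5) = 2783.2 × ln(7.115) = 2783.2 × 1.9622 ≈ 5461 m/s.

Δv ≈ 5.46 km/s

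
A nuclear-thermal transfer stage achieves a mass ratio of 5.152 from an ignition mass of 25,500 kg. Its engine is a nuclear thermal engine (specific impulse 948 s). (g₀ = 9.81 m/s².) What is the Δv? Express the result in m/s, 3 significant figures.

v_e = Isp · g₀ = 948 × 9.81 = 9299.9 m/s.
Rocket equation: Δv = v_e · ln(5.152) = 9299.9 × 1.6394 ≈ 15246.1 m/s.

Δv ≈ 15200 m/s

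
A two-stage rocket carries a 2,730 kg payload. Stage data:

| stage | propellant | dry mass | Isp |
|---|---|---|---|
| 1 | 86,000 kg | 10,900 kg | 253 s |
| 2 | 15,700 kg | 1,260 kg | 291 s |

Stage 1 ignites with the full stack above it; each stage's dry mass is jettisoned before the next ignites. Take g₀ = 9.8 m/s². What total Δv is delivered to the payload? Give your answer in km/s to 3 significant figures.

Ignition mass of stage 1 = 86,000+10,900 + 15,700+1,260 + 2,730 = 116,590 kg.
Stage 1: m₀ = 116,590 kg, m_f = 116,590 − 86,000 = 30,590 kg; Δv = 253×9.8×ln(3.811) = 2479.4×1.3380 ≈ 3317 m/s.
Stage 2: m₀ = 19,690 kg, m_f = 19,690 − 15,700 = 3,990 kg; Δv = 291×9.8×ln(4.935) = 2851.8×1.5963 ≈ 4552 m/s.
Total Δv = 3317 + 4552 = 7869 m/s.

Δv ≈ 7.87 km/s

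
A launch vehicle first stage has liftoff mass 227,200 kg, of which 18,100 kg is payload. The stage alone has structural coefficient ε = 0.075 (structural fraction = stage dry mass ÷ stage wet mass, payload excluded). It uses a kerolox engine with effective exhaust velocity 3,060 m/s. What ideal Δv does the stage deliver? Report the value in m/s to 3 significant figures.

Δv ≈ 5830 m/s

Stage wet mass = m₀ − payload = 227,200 − 18,100 = 209,100 kg.
Stage dry mass = ε × stage wet mass = 0.075 × 209,100 = 15,682.5 kg.
Burnout mass m_f = stage dry + payload = 15,682.5 + 18,100 = 33,782.5 kg.
From the ideal rocket equation, Δv = v_e · ln(227,200/33,782.5) = 3060.0 × ln(6.725) = 3060.0 × 1.9059 ≈ 5832 m/s.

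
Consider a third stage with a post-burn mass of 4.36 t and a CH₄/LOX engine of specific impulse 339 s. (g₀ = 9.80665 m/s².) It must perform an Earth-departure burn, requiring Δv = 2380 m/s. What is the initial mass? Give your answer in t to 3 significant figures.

v_e = Isp · g₀ = 339 × 9.80665 = 3324.5 m/s.
Using Δv = v_e ln(m₀/m_f): m₀/m_f = exp(Δv / v_e) = exp(2380 / 3324.5) = exp(0.7159) = 2.0460.
m₀ = m_f × 2.0460 = 4.36 × 2.0460 = 8.92056 t.

initial mass ≈ 8.92 t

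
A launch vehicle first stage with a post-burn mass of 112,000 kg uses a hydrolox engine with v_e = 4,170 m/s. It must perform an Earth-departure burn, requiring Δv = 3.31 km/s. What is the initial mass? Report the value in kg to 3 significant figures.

initial mass ≈ 248000 kg

By the Tsiolkovsky rocket equation, m₀/m_f = exp(Δv / v_e) = exp(3310 / 4170.0) = exp(0.7938) = 2.2117.
m₀ = m_f × 2.2117 = 112,000 × 2.2117 = 247,710 kg.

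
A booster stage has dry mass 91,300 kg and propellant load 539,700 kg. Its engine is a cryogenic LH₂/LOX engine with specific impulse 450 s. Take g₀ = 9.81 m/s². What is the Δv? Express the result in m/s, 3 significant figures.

Δv ≈ 8530 m/s

v_e = Isp · g₀ = 450 × 9.81 = 4414.5 m/s.
m₀ = m_dry + m_prop = 91,300 + 539,700 = 631,000 kg.
Δv = v_e · ln(m₀/m_f) = 4414.5 × ln(6.911) = 4414.5 × 1.9332 ≈ 8533.9 m/s.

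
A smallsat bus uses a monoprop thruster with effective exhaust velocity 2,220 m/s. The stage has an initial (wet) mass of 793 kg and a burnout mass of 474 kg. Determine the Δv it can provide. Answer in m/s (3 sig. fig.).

Δv = v_e · ln(m₀/m_f) = 2220.0 × ln(1.673) = 2220.0 × 0.5146 ≈ 1142.4 m/s.

Δv ≈ 1140 m/s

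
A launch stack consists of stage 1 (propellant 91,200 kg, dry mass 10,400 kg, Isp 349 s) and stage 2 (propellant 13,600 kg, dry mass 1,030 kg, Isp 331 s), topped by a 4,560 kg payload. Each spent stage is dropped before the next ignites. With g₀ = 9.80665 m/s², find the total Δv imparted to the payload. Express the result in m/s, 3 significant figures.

Δv ≈ 8820 m/s

Ignition mass of stage 1 = 91,200+10,400 + 13,600+1,030 + 4,560 = 120,790 kg.
Stage 1: m₀ = 120,790 kg, m_f = 120,790 − 91,200 = 29,590 kg; Δv = 349×9.80665×ln(4.082) = 3422.5×1.4066 ≈ 4814 m/s.
Stage 2: m₀ = 19,190 kg, m_f = 19,190 − 13,600 = 5,590 kg; Δv = 331×9.80665×ln(3.433) = 3246.0×1.2334 ≈ 4004 m/s.
Total Δv = 4814 + 4004 = 8818 m/s.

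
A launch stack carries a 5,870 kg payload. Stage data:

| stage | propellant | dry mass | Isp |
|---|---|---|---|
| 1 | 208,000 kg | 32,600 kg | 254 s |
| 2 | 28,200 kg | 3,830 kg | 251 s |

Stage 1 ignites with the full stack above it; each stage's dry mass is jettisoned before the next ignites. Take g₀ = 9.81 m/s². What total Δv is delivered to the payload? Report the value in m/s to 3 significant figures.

Ignition mass of stage 1 = 208,000+32,600 + 28,200+3,830 + 5,870 = 278,500 kg.
Stage 1: m₀ = 278,500 kg, m_f = 278,500 − 208,000 = 70,500 kg; Δv = 254×9.81×ln(3.95) = 2491.7×1.3738 ≈ 3423 m/s.
Stage 2: m₀ = 37,900 kg, m_f = 37,900 − 28,200 = 9,700 kg; Δv = 251×9.81×ln(3.907) = 2462.3×1.3628 ≈ 3356 m/s.
Total Δv = 3423 + 3356 = 6779 m/s.

Δv ≈ 6780 m/s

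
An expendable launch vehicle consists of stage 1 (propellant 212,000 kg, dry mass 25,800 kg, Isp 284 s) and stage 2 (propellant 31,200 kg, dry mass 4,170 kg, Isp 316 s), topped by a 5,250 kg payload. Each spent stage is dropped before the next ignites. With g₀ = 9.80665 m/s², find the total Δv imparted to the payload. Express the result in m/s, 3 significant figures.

Ignition mass of stage 1 = 212,000+25,800 + 31,200+4,170 + 5,250 = 278,420 kg.
Stage 1: m₀ = 278,420 kg, m_f = 278,420 − 212,000 = 66,420 kg; Δv = 284×9.80665×ln(4.192) = 2785.1×1.4331 ≈ 3991 m/s.
Stage 2: m₀ = 40,620 kg, m_f = 40,620 − 31,200 = 9,420 kg; Δv = 316×9.80665×ln(4.312) = 3098.9×1.4614 ≈ 4529 m/s.
Total Δv = 3991 + 4529 = 8520 m/s.

Δv ≈ 8520 m/s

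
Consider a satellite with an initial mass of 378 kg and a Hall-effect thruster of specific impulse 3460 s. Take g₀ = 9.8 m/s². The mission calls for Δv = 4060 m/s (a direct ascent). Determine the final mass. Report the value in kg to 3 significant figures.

v_e = Isp · g₀ = 3460 × 9.8 = 33908.0 m/s.
Using Δv = v_e ln(m₀/m_f): m₀/m_f = exp(Δv / v_e) = exp(4060 / 33908.0) = exp(0.1197) = 1.1272.
m_f = m₀ / 1.1272 = 378 / 1.1272 = 335.344 kg.

final mass ≈ 335 kg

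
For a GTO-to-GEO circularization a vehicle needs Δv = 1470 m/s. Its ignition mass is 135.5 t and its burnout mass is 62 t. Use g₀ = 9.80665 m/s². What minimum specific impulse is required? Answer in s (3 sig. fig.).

Isp ≈ 192 s

ln(m₀/m_f) = ln(135500/62000) = ln(2.185) = 0.7818.
By the Tsiolkovsky rocket equation, v_e = Δv / ln(m₀/m_f) = 1470 / 0.7818 = 1880.2 m/s.
Isp = v_e / g₀ = 1880.2 / 9.80665 = 191.7 s.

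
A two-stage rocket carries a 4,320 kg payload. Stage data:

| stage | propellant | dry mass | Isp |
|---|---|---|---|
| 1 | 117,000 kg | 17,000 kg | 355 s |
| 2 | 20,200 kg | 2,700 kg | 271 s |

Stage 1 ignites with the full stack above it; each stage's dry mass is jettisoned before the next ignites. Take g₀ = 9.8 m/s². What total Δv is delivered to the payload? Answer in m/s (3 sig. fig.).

Ignition mass of stage 1 = 117,000+17,000 + 20,200+2,700 + 4,320 = 161,220 kg.
Stage 1: m₀ = 161,220 kg, m_f = 161,220 − 117,000 = 44,220 kg; Δv = 355×9.8×ln(3.646) = 3479.0×1.2936 ≈ 4500 m/s.
Stage 2: m₀ = 27,220 kg, m_f = 27,220 − 20,200 = 7,020 kg; Δv = 271×9.8×ln(3.877) = 2655.8×1.3552 ≈ 3599 m/s.
Total Δv = 4500 + 3599 = 8099 m/s.

Δv ≈ 8100 m/s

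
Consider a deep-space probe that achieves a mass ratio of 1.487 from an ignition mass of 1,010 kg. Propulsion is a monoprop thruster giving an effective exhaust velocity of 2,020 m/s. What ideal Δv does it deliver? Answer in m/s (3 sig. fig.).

Δv ≈ 801 m/s

Rocket equation: Δv = v_e · ln(1.487) = 2020.0 × 0.3968 ≈ 801.5 m/s.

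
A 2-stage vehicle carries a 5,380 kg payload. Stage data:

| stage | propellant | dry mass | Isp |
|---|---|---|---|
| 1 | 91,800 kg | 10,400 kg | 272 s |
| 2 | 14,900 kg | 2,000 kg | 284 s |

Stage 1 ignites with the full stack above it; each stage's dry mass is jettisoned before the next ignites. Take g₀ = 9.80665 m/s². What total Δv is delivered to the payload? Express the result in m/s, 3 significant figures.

Ignition mass of stage 1 = 91,800+10,400 + 14,900+2,000 + 5,380 = 124,480 kg.
Stage 1: m₀ = 124,480 kg, m_f = 124,480 − 91,800 = 32,680 kg; Δv = 272×9.80665×ln(3.809) = 2667.4×1.3374 ≈ 3567 m/s.
Stage 2: m₀ = 22,280 kg, m_f = 22,280 − 14,900 = 7,380 kg; Δv = 284×9.80665×ln(3.019) = 2785.1×1.1049 ≈ 3077 m/s.
Total Δv = 3567 + 3077 = 6644 m/s.

Δv ≈ 6640 m/s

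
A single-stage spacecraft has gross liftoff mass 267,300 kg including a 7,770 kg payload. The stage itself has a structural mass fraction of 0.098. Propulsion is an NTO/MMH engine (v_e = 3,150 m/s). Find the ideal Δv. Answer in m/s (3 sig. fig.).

Δv ≈ 6570 m/s

Stage wet mass = m₀ − payload = 267,300 − 7,770 = 259,530 kg.
Stage dry mass = ε × stage wet mass = 0.098 × 259,530 = 25,433.9 kg.
Burnout mass m_f = stage dry + payload = 25,433.9 + 7,770 = 33,203.9 kg.
Using Δv = v_e ln(m₀/m_f): Δv = v_e · ln(267,300/33,203.9) = 3150.0 × ln(8.05) = 3150.0 × 2.0857 ≈ 6570 m/s.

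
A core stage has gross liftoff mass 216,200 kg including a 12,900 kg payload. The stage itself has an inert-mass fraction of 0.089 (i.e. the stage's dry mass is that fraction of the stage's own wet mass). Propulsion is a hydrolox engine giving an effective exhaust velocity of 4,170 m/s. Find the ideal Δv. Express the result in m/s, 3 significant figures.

Δv ≈ 8100 m/s

Stage wet mass = m₀ − payload = 216,200 − 12,900 = 203,300 kg.
Stage dry mass = ε × stage wet mass = 0.089 × 203,300 = 18,093.7 kg.
Burnout mass m_f = stage dry + payload = 18,093.7 + 12,900 = 30,993.7 kg.
By the Tsiolkovsky rocket equation, Δv = v_e · ln(216,200/30,993.7) = 4170.0 × ln(6.976) = 4170.0 × 1.9424 ≈ 8100 m/s.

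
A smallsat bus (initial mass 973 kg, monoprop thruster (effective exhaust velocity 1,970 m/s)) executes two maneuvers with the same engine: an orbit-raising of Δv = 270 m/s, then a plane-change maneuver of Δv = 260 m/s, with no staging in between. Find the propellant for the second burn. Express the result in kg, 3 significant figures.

propellant for the second burn ≈ 105 kg

After the first burn: m = 973 × exp(−270/1970.0) = 973 × 0.87192 = 848.378 kg.
After the second burn: m = 848.378 × exp(−260/1970.0) = 848.378 × 0.87636 = 743.485 kg.
Second-burn propellant = 848.378 − 743.485 = 104.893 kg.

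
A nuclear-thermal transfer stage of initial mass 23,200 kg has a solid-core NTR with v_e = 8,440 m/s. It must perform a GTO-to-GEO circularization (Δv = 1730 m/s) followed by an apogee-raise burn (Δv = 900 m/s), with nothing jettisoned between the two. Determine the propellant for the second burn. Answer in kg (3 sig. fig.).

propellant for the second burn ≈ 1910 kg

After the first burn: m = 23200 × exp(−1730/8440.0) = 23200 × 0.81467 = 18,900.3 kg.
After the second burn: m = 18,900.3 × exp(−900/8440.0) = 18,900.3 × 0.89885 = 16,988.5 kg.
Second-burn propellant = 18,900.3 − 16,988.5 = 1,911.8 kg.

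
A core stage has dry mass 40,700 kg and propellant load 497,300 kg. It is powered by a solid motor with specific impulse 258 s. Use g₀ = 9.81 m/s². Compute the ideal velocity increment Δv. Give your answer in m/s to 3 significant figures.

v_e = Isp · g₀ = 258 × 9.81 = 2531.0 m/s.
m₀ = m_dry + m_prop = 40,700 + 497,300 = 538,000 kg.
By the Tsiolkovsky rocket equation, Δv = v_e · ln(m₀/m_f) = 2531.0 × ln(13.22) = 2531.0 × 2.5816 ≈ 6534.1 m/s.

Δv ≈ 6530 m/s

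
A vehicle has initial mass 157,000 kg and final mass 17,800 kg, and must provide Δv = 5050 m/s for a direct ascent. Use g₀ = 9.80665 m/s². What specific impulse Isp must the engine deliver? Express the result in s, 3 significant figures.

ln(m₀/m_f) = ln(157000/17800) = ln(8.82) = 2.1770.
v_e = Δv / ln(m₀/m_f) = 5050 / 2.1770 = 2319.7 m/s.
Isp = v_e / g₀ = 2319.7 / 9.80665 = 236.5 s.

Isp ≈ 237 s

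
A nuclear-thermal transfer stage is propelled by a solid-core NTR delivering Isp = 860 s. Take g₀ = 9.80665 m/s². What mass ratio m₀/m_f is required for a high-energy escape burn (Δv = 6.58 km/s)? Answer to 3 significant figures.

mass ratio ≈ 2.18

v_e = Isp · g₀ = 860 × 9.80665 = 8433.7 m/s.
m₀/m_f = exp(Δv / v_e) = exp(6580 / 8433.7) = exp(0.7802) = 2.1819.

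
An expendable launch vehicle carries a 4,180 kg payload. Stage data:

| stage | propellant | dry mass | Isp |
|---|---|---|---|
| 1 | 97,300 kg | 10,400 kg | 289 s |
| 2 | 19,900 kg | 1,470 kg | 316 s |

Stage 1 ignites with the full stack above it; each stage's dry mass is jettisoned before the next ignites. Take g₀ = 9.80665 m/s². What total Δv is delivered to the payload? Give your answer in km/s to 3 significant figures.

Δv ≈ 8.39 km/s

Ignition mass of stage 1 = 97,300+10,400 + 19,900+1,470 + 4,180 = 133,250 kg.
Stage 1: m₀ = 133,250 kg, m_f = 133,250 − 97,300 = 35,950 kg; Δv = 289×9.80665×ln(3.707) = 2834.1×1.3101 ≈ 3713 m/s.
Stage 2: m₀ = 25,550 kg, m_f = 25,550 − 19,900 = 5,650 kg; Δv = 316×9.80665×ln(4.522) = 3098.9×1.5090 ≈ 4676 m/s.
Total Δv = 3713 + 4676 = 8389 m/s.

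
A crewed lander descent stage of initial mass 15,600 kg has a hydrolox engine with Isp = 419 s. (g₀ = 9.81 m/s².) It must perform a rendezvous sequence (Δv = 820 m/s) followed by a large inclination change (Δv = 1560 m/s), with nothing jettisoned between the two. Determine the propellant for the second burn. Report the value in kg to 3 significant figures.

propellant for the second burn ≈ 4040 kg

v_e = Isp · g₀ = 419 × 9.81 = 4110.4 m/s.
After the first burn: m = 15600 × exp(−820/4110.4) = 15600 × 0.81914 = 12,778.6 kg.
After the second burn: m = 12,778.6 × exp(−1560/4110.4) = 12,778.6 × 0.68419 = 8,742.99 kg.
Second-burn propellant = 12,778.6 − 8,742.99 = 4,035.61 kg.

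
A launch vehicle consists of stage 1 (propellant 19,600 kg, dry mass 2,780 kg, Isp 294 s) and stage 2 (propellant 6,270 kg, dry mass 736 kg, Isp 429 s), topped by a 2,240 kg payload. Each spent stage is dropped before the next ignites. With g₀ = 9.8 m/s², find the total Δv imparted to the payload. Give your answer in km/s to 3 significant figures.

Ignition mass of stage 1 = 19,600+2,780 + 6,270+736 + 2,240 = 31,626 kg.
Stage 1: m₀ = 31,626 kg, m_f = 31,626 − 19,600 = 12,026 kg; Δv = 294×9.8×ln(2.63) = 2881.2×0.9669 ≈ 2786 m/s.
Stage 2: m₀ = 9,246 kg, m_f = 9,246 − 6,270 = 2,976 kg; Δv = 429×9.8×ln(3.107) = 4204.2×1.1336 ≈ 4766 m/s.
Total Δv = 2786 + 4766 = 7552 m/s.

Δv ≈ 7.55 km/s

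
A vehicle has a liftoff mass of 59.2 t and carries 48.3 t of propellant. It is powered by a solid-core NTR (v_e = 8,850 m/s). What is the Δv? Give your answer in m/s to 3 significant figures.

Δv ≈ 15000 m/s

m_f = m₀ − m_prop = 59.2 − 48.3 = 10.9 t.
From the ideal rocket equation, Δv = v_e · ln(m₀/m_f) = 8850.0 × ln(5.431) = 8850.0 × 1.6922 ≈ 14975.6 m/s.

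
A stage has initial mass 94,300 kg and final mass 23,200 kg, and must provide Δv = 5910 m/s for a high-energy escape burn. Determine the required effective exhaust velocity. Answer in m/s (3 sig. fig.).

v_e ≈ 4210 m/s

ln(m₀/m_f) = ln(94300/23200) = ln(4.065) = 1.4023.
By the Tsiolkovsky rocket equation, v_e = Δv / ln(m₀/m_f) = 5910 / 1.4023 = 4214.4 m/s.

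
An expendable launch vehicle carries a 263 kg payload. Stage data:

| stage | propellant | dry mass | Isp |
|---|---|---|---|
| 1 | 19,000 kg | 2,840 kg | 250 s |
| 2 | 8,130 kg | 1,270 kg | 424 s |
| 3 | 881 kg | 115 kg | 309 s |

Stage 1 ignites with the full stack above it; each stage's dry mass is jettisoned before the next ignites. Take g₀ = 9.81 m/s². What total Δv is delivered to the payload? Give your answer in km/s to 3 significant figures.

Ignition mass of stage 1 = 19,000+2,840 + 8,130+1,270 + 881+115 + 263 = 32,499 kg.
Stage 1: m₀ = 32,499 kg, m_f = 32,499 − 19,000 = 13,499 kg; Δv = 250×9.81×ln(2.408) = 2452.5×0.8786 ≈ 2155 m/s.
Stage 2: m₀ = 10,659 kg, m_f = 10,659 − 8,130 = 2,529 kg; Δv = 424×9.81×ln(4.215) = 4159.4×1.4386 ≈ 5984 m/s.
Stage 3: m₀ = 1,259 kg, m_f = 1,259 − 881 = 378 kg; Δv = 309×9.81×ln(3.331) = 3031.3×1.2032 ≈ 3647 m/s.
Total Δv = 2155 + 5984 + 3647 = 11786 m/s.

Δv ≈ 11.8 km/s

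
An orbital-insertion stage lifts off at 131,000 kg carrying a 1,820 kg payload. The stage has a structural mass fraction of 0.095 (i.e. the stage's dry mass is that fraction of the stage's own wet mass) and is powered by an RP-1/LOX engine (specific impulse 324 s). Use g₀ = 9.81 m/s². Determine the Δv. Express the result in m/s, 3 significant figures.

Stage wet mass = m₀ − payload = 131,000 − 1,820 = 129,180 kg.
Stage dry mass = ε × stage wet mass = 0.095 × 129,180 = 12,272.1 kg.
Burnout mass m_f = stage dry + payload = 12,272.1 + 1,820 = 14,092.1 kg.
v_e = Isp · g₀ = 324 × 9.81 = 3178.4 m/s.
Δv = v_e · ln(131,000/14,092.1) = 3178.4 × ln(9.296) = 3178.4 × 2.2296 ≈ 7087 m/s.

Δv ≈ 7090 m/s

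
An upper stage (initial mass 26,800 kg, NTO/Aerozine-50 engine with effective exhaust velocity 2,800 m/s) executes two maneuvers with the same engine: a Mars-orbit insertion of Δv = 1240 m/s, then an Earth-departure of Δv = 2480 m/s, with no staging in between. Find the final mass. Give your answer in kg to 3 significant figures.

After the first burn: m = 26800 × exp(−1240/2800.0) = 26800 × 0.64220 = 17,211 kg.
After the second burn: m = 17,211 × exp(−2480/2800.0) = 17,211 × 0.41242 = 7,098.16 kg.

final mass ≈ 7100 kg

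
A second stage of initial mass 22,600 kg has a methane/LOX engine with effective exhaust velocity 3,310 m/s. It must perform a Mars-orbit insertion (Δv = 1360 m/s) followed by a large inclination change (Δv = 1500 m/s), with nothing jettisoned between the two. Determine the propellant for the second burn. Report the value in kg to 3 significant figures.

propellant for the second burn ≈ 5460 kg

After the first burn: m = 22600 × exp(−1360/3310.0) = 22600 × 0.66307 = 14,985.4 kg.
After the second burn: m = 14,985.4 × exp(−1500/3310.0) = 14,985.4 × 0.63561 = 9,524.87 kg.
Second-burn propellant = 14,985.4 − 9,524.87 = 5,460.53 kg.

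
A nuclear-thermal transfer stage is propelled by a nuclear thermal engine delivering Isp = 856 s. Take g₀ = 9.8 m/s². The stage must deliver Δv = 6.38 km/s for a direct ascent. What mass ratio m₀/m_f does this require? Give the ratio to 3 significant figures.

mass ratio ≈ 2.14

v_e = Isp · g₀ = 856 × 9.8 = 8388.8 m/s.
Using Δv = v_e ln(m₀/m_f): m₀/m_f = exp(Δv / v_e) = exp(6380 / 8388.8) = exp(0.7605) = 2.1394.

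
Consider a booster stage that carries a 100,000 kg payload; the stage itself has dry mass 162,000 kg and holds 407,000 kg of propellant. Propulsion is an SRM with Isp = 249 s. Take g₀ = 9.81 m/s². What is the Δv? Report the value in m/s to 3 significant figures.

Δv ≈ 2290 m/s

v_e = Isp · g₀ = 249 × 9.81 = 2442.7 m/s.
m₀ = payload + dry + propellant = 100,000 + 162,000 + 407,000 = 669,000 kg.
m_f = payload + dry = 100,000 + 162,000 = 262,000 kg.
Using Δv = v_e ln(m₀/m_f): Δv = v_e · ln(m₀/m_f) = 2442.7 × ln(2.553) = 2442.7 × 0.9374 ≈ 2289.9 m/s.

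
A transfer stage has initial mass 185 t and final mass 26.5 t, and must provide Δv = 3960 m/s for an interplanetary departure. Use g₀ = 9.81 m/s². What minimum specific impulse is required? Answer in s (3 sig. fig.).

ln(m₀/m_f) = ln(185000/26500) = ln(6.981) = 1.9432.
v_e = Δv / ln(m₀/m_f) = 3960 / 1.9432 = 2037.9 m/s.
Isp = v_e / g₀ = 2037.9 / 9.81 = 207.7 s.

Isp ≈ 208 s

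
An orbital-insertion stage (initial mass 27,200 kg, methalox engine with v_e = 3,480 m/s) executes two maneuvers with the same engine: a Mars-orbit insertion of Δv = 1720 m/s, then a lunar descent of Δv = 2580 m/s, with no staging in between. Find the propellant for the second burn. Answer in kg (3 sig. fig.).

propellant for the second burn ≈ 8690 kg

After the first burn: m = 27200 × exp(−1720/3480.0) = 27200 × 0.61003 = 16,592.8 kg.
After the second burn: m = 16,592.8 × exp(−2580/3480.0) = 16,592.8 × 0.47646 = 7,905.81 kg.
Second-burn propellant = 16,592.8 − 7,905.81 = 8,686.99 kg.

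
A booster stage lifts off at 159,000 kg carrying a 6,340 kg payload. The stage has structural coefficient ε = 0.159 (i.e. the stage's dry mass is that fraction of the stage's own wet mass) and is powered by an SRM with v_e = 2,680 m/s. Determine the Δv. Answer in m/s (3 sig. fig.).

Stage wet mass = m₀ − payload = 159,000 − 6,340 = 152,660 kg.
Stage dry mass = ε × stage wet mass = 0.159 × 152,660 = 24,272.9 kg.
Burnout mass m_f = stage dry + payload = 24,272.9 + 6,340 = 30,612.9 kg.
Using Δv = v_e ln(m₀/m_f): Δv = v_e · ln(159,000/30,612.9) = 2680.0 × ln(5.194) = 2680.0 × 1.6475 ≈ 4415 m/s.

Δv ≈ 4420 m/s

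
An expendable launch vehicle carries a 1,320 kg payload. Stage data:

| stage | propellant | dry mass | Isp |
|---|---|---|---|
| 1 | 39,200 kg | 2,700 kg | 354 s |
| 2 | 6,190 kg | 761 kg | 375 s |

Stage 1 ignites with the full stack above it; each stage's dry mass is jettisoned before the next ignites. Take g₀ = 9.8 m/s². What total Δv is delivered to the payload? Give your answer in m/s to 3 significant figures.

Δv ≈ 10300 m/s

Ignition mass of stage 1 = 39,200+2,700 + 6,190+761 + 1,320 = 50,171 kg.
Stage 1: m₀ = 50,171 kg, m_f = 50,171 − 39,200 = 10,971 kg; Δv = 354×9.8×ln(4.573) = 3469.2×1.5202 ≈ 5274 m/s.
Stage 2: m₀ = 8,271 kg, m_f = 8,271 − 6,190 = 2,081 kg; Δv = 375×9.8×ln(3.975) = 3675.0×1.3799 ≈ 5071 m/s.
Total Δv = 5274 + 5071 = 10345 m/s.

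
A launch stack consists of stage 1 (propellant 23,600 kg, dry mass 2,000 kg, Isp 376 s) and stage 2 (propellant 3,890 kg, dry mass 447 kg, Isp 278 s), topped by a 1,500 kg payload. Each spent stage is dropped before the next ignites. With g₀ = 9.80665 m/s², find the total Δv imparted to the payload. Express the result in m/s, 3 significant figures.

Ignition mass of stage 1 = 23,600+2,000 + 3,890+447 + 1,500 = 31,437 kg.
Stage 1: m₀ = 31,437 kg, m_f = 31,437 − 23,600 = 7,837 kg; Δv = 376×9.80665×ln(4.011) = 3687.3×1.3891 ≈ 5122 m/s.
Stage 2: m₀ = 5,837 kg, m_f = 5,837 − 3,890 = 1,947 kg; Δv = 278×9.80665×ln(2.998) = 2726.2×1.0979 ≈ 2993 m/s.
Total Δv = 5122 + 2993 = 8115 m/s.

Δv ≈ 8120 m/s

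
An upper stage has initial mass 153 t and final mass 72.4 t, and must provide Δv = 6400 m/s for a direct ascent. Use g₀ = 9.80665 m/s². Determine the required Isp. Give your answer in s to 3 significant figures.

ln(m₀/m_f) = ln(153000/72400) = ln(2.113) = 0.7482.
From the ideal rocket equation, v_e = Δv / ln(m₀/m_f) = 6400 / 0.7482 = 8553.5 m/s.
Isp = v_e / g₀ = 8553.5 / 9.80665 = 872.2 s.

Isp ≈ 872 s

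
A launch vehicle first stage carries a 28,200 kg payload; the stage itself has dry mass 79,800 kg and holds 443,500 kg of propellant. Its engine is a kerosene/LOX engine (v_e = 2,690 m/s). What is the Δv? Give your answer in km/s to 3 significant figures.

m₀ = payload + dry + propellant = 28,200 + 79,800 + 443,500 = 551,500 kg.
m_f = payload + dry = 28,200 + 79,800 = 108,000 kg.
Δv = v_e · ln(m₀/m_f) = 2690.0 × ln(5.106) = 2690.0 × 1.6305 ≈ 4386.1 m/s.

Δv ≈ 4.39 km/s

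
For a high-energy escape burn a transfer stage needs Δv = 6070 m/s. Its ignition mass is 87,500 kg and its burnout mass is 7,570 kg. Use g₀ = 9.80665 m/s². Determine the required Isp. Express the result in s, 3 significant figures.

Isp ≈ 253 s

ln(m₀/m_f) = ln(87500/7570) = ln(11.56) = 2.4474.
v_e = Δv / ln(m₀/m_f) = 6070 / 2.4474 = 2480.1 m/s.
Isp = v_e / g₀ = 2480.1 / 9.80665 = 252.9 s.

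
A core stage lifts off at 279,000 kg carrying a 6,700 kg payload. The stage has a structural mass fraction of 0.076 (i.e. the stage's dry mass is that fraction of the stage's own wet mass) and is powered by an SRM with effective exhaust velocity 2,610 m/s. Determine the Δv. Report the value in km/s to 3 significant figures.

Δv ≈ 6.06 km/s

Stage wet mass = m₀ − payload = 279,000 − 6,700 = 272,300 kg.
Stage dry mass = ε × stage wet mass = 0.076 × 272,300 = 20,694.8 kg.
Burnout mass m_f = stage dry + payload = 20,694.8 + 6,700 = 27,394.8 kg.
Δv = v_e · ln(279,000/27,394.8) = 2610.0 × ln(10.18) = 2610.0 × 2.3209 ≈ 6057 m/s.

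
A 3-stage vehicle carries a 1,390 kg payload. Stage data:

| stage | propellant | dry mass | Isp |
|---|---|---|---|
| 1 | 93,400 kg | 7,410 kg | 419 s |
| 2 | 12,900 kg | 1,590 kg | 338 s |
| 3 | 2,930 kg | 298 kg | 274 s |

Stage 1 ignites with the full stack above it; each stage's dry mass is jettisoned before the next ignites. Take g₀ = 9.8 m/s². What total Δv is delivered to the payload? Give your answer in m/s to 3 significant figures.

Ignition mass of stage 1 = 93,400+7,410 + 12,900+1,590 + 2,930+298 + 1,390 = 119,918 kg.
Stage 1: m₀ = 119,918 kg, m_f = 119,918 − 93,400 = 26,518 kg; Δv = 419×9.8×ln(4.522) = 4106.2×1.5090 ≈ 6196 m/s.
Stage 2: m₀ = 19,108 kg, m_f = 19,108 − 12,900 = 6,208 kg; Δv = 338×9.8×ln(3.078) = 3312.4×1.1243 ≈ 3724 m/s.
Stage 3: m₀ = 4,618 kg, m_f = 4,618 − 2,930 = 1,688 kg; Δv = 274×9.8×ln(2.736) = 2685.2×1.0064 ≈ 2702 m/s.
Total Δv = 6196 + 3724 + 2702 = 12622 m/s.

Δv ≈ 12600 m/s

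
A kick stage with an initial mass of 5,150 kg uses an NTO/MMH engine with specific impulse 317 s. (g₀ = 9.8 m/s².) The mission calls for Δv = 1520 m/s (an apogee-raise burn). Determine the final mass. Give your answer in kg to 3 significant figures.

final mass ≈ 3160 kg

v_e = Isp · g₀ = 317 × 9.8 = 3106.6 m/s.
m₀/m_f = exp(Δv / v_e) = exp(1520 / 3106.6) = exp(0.4893) = 1.6311.
m_f = m₀ / 1.6311 = 5,150 / 1.6311 = 3,157.38 kg.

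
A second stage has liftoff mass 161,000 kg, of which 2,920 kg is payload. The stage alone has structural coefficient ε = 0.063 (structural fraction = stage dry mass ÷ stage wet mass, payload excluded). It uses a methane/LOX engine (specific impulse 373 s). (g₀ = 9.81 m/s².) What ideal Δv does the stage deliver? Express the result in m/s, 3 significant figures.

Stage wet mass = m₀ − payload = 161,000 − 2,920 = 158,080 kg.
Stage dry mass = ε × stage wet mass = 0.063 × 158,080 = 9,959.04 kg.
Burnout mass m_f = stage dry + payload = 9,959.04 + 2,920 = 12,879.04 kg.
v_e = Isp · g₀ = 373 × 9.81 = 3659.1 m/s.
Using Δv = v_e ln(m₀/m_f): Δv = v_e · ln(161,000/12,879.04) = 3659.1 × ln(12.5) = 3659.1 × 2.5258 ≈ 9242 m/s.

Δv ≈ 9240 m/s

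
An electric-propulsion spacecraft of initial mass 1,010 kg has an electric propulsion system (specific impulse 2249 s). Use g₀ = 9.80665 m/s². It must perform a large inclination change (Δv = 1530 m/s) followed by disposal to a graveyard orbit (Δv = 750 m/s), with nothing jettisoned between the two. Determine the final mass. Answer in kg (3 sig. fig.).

final mass ≈ 911 kg

v_e = Isp · g₀ = 2249 × 9.80665 = 22055.2 m/s.
After the first burn: m = 1010 × exp(−1530/22055.2) = 1010 × 0.93298 = 942.31 kg.
After the second burn: m = 942.31 × exp(−750/22055.2) = 942.31 × 0.96657 = 910.809 kg.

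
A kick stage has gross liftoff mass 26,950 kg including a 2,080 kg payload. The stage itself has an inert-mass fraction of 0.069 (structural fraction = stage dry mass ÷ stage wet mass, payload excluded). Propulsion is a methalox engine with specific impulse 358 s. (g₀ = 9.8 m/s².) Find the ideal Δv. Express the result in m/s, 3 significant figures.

Δv ≈ 6880 m/s

Stage wet mass = m₀ − payload = 26,950 − 2,080 = 24,870 kg.
Stage dry mass = ε × stage wet mass = 0.069 × 24,870 = 1,716.03 kg.
Burnout mass m_f = stage dry + payload = 1,716.03 + 2,080 = 3,796.03 kg.
v_e = Isp · g₀ = 358 × 9.8 = 3508.4 m/s.
Δv = v_e · ln(26,950/3,796.03) = 3508.4 × ln(7.1) = 3508.4 × 1.9600 ≈ 6877 m/s.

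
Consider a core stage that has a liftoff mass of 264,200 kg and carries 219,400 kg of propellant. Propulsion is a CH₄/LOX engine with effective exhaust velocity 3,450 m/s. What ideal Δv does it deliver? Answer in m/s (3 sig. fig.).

Δv ≈ 6120 m/s

m_f = m₀ − m_prop = 264,200 − 219,400 = 44,800 kg.
Δv = v_e · ln(m₀/m_f) = 3450.0 × ln(5.897) = 3450.0 × 1.7745 ≈ 6122.0 m/s.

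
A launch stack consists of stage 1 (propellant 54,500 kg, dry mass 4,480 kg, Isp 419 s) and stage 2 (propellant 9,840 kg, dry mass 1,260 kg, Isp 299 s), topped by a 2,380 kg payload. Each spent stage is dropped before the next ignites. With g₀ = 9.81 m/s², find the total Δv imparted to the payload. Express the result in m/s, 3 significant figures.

Δv ≈ 9570 m/s

Ignition mass of stage 1 = 54,500+4,480 + 9,840+1,260 + 2,380 = 72,460 kg.
Stage 1: m₀ = 72,460 kg, m_f = 72,460 − 54,500 = 17,960 kg; Δv = 419×9.81×ln(4.035) = 4110.4×1.3949 ≈ 5734 m/s.
Stage 2: m₀ = 13,480 kg, m_f = 13,480 − 9,840 = 3,640 kg; Δv = 299×9.81×ln(3.703) = 2933.2×1.3092 ≈ 3840 m/s.
Total Δv = 5734 + 3840 = 9574 m/s.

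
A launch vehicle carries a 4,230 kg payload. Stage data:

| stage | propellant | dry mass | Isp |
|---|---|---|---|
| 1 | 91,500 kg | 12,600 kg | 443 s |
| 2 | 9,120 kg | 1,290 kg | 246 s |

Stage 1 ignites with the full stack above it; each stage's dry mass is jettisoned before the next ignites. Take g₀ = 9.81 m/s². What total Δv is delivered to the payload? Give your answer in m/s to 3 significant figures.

Ignition mass of stage 1 = 91,500+12,600 + 9,120+1,290 + 4,230 = 118,740 kg.
Stage 1: m₀ = 118,740 kg, m_f = 118,740 − 91,500 = 27,240 kg; Δv = 443×9.81×ln(4.359) = 4345.8×1.4722 ≈ 6398 m/s.
Stage 2: m₀ = 14,640 kg, m_f = 14,640 − 9,120 = 5,520 kg; Δv = 246×9.81×ln(2.652) = 2413.3×0.9754 ≈ 2354 m/s.
Total Δv = 6398 + 2354 = 8752 m/s.

Δv ≈ 8750 m/s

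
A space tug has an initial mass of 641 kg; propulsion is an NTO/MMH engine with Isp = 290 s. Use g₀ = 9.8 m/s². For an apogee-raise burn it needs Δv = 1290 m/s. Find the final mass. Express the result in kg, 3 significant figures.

v_e = Isp · g₀ = 290 × 9.8 = 2842.0 m/s.
By the Tsiolkovsky rocket equation, m₀/m_f = exp(Δv / v_e) = exp(1290 / 2842.0) = exp(0.4539) = 1.5744.
m_f = m₀ / 1.5744 = 641 / 1.5744 = 407.139 kg.

final mass ≈ 407 kg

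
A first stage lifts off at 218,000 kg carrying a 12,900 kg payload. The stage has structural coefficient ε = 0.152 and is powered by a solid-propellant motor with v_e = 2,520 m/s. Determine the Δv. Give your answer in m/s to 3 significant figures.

Δv ≈ 4030 m/s

Stage wet mass = m₀ − payload = 218,000 − 12,900 = 205,100 kg.
Stage dry mass = ε × stage wet mass = 0.152 × 205,100 = 31,175.2 kg.
Burnout mass m_f = stage dry + payload = 31,175.2 + 12,900 = 44,075.2 kg.
Δv = v_e · ln(218,000/44,075.2) = 2520.0 × ln(4.946) = 2520.0 × 1.5986 ≈ 4028 m/s.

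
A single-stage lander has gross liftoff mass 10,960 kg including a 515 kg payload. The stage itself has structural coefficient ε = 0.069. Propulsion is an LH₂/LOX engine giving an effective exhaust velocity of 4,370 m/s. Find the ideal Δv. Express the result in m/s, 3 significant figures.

Stage wet mass = m₀ − payload = 10,960 − 515 = 10,445 kg.
Stage dry mass = ε × stage wet mass = 0.069 × 10,445 = 720.705 kg.
Burnout mass m_f = stage dry + payload = 720.705 + 515 = 1,235.705 kg.
Δv = v_e · ln(10,960/1,235.705) = 4370.0 × ln(8.869) = 4370.0 × 2.1826 ≈ 9538 m/s.

Δv ≈ 9540 m/s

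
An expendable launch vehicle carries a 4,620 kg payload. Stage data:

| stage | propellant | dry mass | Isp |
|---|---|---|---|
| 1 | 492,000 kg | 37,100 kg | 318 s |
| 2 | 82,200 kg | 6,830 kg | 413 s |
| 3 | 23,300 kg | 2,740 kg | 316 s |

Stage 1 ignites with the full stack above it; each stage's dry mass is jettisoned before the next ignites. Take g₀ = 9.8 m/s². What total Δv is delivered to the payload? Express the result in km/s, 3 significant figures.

Δv ≈ 13.5 km/s

Ignition mass of stage 1 = 492,000+37,100 + 82,200+6,830 + 23,300+2,740 + 4,620 = 648,790 kg.
Stage 1: m₀ = 648,790 kg, m_f = 648,790 − 492,000 = 156,790 kg; Δv = 318×9.8×ln(4.138) = 3116.4×1.4202 ≈ 4426 m/s.
Stage 2: m₀ = 119,690 kg, m_f = 119,690 − 82,200 = 37,490 kg; Δv = 413×9.8×ln(3.193) = 4047.4×1.1608 ≈ 4698 m/s.
Stage 3: m₀ = 30,660 kg, m_f = 30,660 − 23,300 = 7,360 kg; Δv = 316×9.8×ln(4.166) = 3096.8×1.4269 ≈ 4419 m/s.
Total Δv = 4426 + 4698 + 4419 = 13543 m/s.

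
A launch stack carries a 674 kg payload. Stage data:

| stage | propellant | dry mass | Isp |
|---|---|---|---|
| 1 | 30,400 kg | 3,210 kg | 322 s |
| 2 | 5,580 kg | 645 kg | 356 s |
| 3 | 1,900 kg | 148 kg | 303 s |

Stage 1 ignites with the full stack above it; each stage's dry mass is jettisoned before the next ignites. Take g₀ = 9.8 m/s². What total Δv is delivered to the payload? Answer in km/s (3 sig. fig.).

Δv ≈ 10.9 km/s

Ignition mass of stage 1 = 30,400+3,210 + 5,580+645 + 1,900+148 + 674 = 42,557 kg.
Stage 1: m₀ = 42,557 kg, m_f = 42,557 − 30,400 = 12,157 kg; Δv = 322×9.8×ln(3.501) = 3155.6×1.2529 ≈ 3954 m/s.
Stage 2: m₀ = 8,947 kg, m_f = 8,947 − 5,580 = 3,367 kg; Δv = 356×9.8×ln(2.657) = 3488.8×0.9773 ≈ 3410 m/s.
Stage 3: m₀ = 2,722 kg, m_f = 2,722 − 1,900 = 822 kg; Δv = 303×9.8×ln(3.311) = 2969.4×1.1974 ≈ 3556 m/s.
Total Δv = 3954 + 3410 + 3556 = 10920 m/s.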